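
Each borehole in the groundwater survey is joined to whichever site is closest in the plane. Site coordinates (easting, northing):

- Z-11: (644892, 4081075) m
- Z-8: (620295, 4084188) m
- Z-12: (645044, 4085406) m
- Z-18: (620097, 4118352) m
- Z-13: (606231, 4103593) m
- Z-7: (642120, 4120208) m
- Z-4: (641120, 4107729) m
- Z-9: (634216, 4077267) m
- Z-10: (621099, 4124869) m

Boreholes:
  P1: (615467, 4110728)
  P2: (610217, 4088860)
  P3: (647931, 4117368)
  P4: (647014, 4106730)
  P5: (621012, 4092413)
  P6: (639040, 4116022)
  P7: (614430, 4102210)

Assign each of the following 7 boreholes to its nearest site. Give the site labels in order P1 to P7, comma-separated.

Z-18, Z-8, Z-7, Z-4, Z-8, Z-7, Z-13

P1 → Z-18 (d²=79562276.00)
P2 → Z-8 (d²=123393668.00)
P3 → Z-7 (d²=41833321.00)
P4 → Z-4 (d²=35737237.00)
P5 → Z-8 (d²=68164714.00)
P6 → Z-7 (d²=27008996.00)
P7 → Z-13 (d²=69136290.00)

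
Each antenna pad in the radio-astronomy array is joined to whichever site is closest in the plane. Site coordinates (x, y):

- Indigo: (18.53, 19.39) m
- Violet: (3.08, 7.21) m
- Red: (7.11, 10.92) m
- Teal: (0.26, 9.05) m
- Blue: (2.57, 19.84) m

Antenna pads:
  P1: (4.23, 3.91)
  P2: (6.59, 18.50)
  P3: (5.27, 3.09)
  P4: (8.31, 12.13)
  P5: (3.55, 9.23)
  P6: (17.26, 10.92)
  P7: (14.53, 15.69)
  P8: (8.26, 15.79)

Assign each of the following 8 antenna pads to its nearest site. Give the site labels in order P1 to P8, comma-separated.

Violet, Blue, Violet, Red, Violet, Indigo, Indigo, Red

P1 → Violet (d²=12.21)
P2 → Blue (d²=17.96)
P3 → Violet (d²=21.77)
P4 → Red (d²=2.90)
P5 → Violet (d²=4.30)
P6 → Indigo (d²=73.35)
P7 → Indigo (d²=29.69)
P8 → Red (d²=25.04)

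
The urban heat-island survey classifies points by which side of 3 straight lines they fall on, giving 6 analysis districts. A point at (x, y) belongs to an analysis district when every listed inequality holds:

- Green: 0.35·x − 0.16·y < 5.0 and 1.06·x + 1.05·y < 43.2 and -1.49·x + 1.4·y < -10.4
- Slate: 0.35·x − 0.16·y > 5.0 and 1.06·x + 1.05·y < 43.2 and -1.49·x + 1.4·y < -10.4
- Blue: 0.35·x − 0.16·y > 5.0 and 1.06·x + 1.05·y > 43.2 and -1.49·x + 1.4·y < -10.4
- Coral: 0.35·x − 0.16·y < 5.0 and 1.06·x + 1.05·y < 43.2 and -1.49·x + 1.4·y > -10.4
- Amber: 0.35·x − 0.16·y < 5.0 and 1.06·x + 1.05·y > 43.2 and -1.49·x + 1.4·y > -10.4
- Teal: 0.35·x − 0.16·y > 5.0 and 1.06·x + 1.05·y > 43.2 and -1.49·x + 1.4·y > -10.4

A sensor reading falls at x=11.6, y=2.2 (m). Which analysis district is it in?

Green

0.35·11.6 − 0.16·2.2 = 3.708, which is < 5.0
1.06·11.6 + 1.05·2.2 = 14.606, which is < 43.2
-1.49·11.6 + 1.4·2.2 = -14.204, which is < -10.4
This sign pattern matches Green.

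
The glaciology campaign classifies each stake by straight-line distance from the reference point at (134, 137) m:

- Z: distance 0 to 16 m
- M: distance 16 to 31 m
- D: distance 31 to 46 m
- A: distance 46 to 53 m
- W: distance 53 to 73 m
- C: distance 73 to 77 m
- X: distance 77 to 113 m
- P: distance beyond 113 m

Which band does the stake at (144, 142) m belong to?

Z

Distance = √((144−134)² + (142−137)²) = √(100.000 + 25.000) = 11.180 m.
0 ≤ 11.180 < 16 → Z.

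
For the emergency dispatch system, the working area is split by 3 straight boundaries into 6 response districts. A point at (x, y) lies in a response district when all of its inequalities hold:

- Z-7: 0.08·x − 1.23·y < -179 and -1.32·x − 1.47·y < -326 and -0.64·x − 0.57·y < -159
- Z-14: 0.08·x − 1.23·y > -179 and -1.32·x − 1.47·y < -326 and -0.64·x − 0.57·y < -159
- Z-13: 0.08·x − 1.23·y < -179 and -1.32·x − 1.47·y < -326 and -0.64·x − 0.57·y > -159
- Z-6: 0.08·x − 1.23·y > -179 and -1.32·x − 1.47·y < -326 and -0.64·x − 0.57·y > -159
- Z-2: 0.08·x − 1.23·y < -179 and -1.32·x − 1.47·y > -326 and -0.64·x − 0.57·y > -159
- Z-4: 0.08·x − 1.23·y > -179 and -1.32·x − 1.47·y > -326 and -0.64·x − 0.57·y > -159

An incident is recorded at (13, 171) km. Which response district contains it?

0.08·13 − 1.23·171 = -209.290, which is < -179
-1.32·13 − 1.47·171 = -268.530, which is > -326
-0.64·13 − 0.57·171 = -105.790, which is > -159
This sign pattern matches Z-2.

Z-2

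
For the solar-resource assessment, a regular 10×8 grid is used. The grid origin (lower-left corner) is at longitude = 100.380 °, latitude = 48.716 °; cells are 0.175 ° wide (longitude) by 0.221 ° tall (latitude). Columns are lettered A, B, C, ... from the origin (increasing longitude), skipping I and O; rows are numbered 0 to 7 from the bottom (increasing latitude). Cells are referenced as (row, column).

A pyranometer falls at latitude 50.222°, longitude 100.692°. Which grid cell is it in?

Column index: ⌊(100.692 − 100.380) / 0.175⌋ = ⌊1.783⌋ = 1 → column B
Row offset from origin: ⌊(50.222 − 48.716) / 0.221⌋ = ⌊6.814⌋ = 6 → row 6

(6, B)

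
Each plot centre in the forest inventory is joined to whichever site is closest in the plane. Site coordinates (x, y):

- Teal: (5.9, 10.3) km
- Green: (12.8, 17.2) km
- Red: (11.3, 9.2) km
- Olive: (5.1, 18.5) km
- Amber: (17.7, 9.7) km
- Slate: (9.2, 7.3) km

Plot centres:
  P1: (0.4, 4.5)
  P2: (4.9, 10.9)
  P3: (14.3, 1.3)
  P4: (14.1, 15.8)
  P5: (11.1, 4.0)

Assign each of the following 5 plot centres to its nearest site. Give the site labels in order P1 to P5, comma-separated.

P1 → Teal (d²=63.89)
P2 → Teal (d²=1.36)
P3 → Slate (d²=62.01)
P4 → Green (d²=3.65)
P5 → Slate (d²=14.50)

Teal, Teal, Slate, Green, Slate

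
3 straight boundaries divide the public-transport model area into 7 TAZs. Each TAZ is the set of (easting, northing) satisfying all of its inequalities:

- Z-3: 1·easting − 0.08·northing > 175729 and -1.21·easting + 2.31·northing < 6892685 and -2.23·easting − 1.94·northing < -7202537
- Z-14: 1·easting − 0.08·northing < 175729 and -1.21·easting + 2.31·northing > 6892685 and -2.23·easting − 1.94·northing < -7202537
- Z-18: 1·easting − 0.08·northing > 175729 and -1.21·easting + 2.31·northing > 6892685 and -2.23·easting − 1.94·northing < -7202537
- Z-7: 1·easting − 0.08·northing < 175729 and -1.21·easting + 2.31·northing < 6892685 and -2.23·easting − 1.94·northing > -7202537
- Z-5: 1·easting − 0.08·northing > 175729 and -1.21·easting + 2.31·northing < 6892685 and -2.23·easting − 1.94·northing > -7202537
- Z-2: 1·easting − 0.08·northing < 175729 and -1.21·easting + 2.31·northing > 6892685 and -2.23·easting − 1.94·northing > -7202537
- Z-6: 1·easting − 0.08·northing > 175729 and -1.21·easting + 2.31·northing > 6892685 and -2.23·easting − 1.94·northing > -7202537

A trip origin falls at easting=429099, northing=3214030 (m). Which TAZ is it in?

1·429099 − 0.08·3214030 = 171976.600, which is < 175729
-1.21·429099 + 2.31·3214030 = 6905199.510, which is > 6892685
-2.23·429099 − 1.94·3214030 = -7192108.970, which is > -7202537
This sign pattern matches Z-2.

Z-2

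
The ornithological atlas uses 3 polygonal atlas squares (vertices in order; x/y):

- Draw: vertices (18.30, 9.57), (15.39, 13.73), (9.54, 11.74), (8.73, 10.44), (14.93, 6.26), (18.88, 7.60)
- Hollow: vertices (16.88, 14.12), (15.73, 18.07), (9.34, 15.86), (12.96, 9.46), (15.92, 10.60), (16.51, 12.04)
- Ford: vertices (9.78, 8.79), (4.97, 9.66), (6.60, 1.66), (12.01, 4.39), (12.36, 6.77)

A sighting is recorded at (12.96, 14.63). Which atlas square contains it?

Hollow

Cast a ray rightward from (12.96, 14.63). For each polygon, the edges (by vertex number in listed order) whose endpoints lie on opposite sides of y = 14.63, where each meets that height, and whether that is right or left of the point:
Draw: no edge straddles that height → 0 crossings.
Hollow: 1–2 at x≈16.732 (right), 3–4 at x≈10.036 (left) → 1 crossing.
Ford: no edge straddles that height → 0 crossings.
Only Hollow has an odd count, so the point is inside Hollow.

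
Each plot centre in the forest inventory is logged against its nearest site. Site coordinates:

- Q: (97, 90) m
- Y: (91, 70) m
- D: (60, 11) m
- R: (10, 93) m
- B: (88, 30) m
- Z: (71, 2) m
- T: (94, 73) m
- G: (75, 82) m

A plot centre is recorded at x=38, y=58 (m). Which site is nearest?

G

Squared distances to each site:
Q: 4505.000; Y: 2953.000; D: 2693.000; R: 2009.000; B: 3284.000; Z: 4225.000; T: 3361.000; G: 1945.000.
Minimum at G.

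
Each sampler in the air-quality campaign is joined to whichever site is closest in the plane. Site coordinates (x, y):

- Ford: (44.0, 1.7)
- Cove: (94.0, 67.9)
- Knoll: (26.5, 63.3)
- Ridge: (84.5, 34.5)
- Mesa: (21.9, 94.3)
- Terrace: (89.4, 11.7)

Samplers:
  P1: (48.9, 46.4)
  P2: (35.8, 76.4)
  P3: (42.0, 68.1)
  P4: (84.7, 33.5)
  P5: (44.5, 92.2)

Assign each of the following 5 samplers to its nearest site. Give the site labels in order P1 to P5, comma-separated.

Knoll, Knoll, Knoll, Ridge, Mesa

P1 → Knoll (d²=787.37)
P2 → Knoll (d²=258.10)
P3 → Knoll (d²=263.29)
P4 → Ridge (d²=1.04)
P5 → Mesa (d²=515.17)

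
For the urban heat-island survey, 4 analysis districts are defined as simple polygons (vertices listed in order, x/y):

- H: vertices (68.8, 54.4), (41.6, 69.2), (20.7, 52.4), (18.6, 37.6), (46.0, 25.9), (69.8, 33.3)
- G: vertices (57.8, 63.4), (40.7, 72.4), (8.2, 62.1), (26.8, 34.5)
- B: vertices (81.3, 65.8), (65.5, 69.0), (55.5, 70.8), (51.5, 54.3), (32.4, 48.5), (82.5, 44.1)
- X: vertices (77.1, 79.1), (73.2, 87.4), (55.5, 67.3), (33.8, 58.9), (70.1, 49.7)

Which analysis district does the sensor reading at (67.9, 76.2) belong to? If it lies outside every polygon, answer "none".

Cast a ray rightward from (67.9, 76.2). For each polygon, the edges (by vertex number in listed order) whose endpoints lie on opposite sides of y = 76.2, where each meets that height, and whether that is right or left of the point:
H: no edge straddles that height → 0 crossings.
G: no edge straddles that height → 0 crossings.
B: no edge straddles that height → 0 crossings.
X: 2–3 at x≈63.34 (left), 5–1 at x≈76.41 (right) → 1 crossing.
Only X has an odd count, so the point is inside X.

X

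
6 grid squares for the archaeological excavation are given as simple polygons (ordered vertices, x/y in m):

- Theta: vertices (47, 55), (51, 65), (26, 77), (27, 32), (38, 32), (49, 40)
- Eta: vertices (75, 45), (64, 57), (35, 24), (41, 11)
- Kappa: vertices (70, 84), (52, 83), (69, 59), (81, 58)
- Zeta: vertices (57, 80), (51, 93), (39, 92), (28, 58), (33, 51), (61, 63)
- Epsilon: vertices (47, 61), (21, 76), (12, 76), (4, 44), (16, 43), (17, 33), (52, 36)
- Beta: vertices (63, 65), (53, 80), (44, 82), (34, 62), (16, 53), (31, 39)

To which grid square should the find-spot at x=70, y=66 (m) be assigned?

Kappa

Cast a ray rightward from (70, 66). For each polygon, the edges (by vertex number in listed order) whose endpoints lie on opposite sides of y = 66, where each meets that height, and whether that is right or left of the point:
Theta: 2–3 at x≈48.9 (left), 3–4 at x≈26.2 (left) → 0 crossings.
Eta: no edge straddles that height → 0 crossings.
Kappa: 2–3 at x≈64.0 (left), 4–1 at x≈77.6 (right) → 1 crossing.
Zeta: 3–4 at x≈30.6 (left), 6–1 at x≈60.3 (left) → 0 crossings.
Epsilon: 1–2 at x≈38.3 (left), 3–4 at x≈9.5 (left) → 0 crossings.
Beta: 1–2 at x≈62.3 (left), 3–4 at x≈36.0 (left) → 0 crossings.
Only Kappa has an odd count, so the point is inside Kappa.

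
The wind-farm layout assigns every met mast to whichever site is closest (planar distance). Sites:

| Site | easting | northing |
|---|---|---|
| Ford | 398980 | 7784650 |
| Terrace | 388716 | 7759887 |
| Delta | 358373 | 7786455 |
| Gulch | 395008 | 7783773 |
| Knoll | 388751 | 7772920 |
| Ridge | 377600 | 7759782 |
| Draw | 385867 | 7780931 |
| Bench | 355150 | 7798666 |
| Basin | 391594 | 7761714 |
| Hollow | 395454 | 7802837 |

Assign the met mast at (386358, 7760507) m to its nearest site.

Squared distances to each site:
Ford: 742199333.000; Terrace: 5944564.000; Delta: 1456458929.000; Gulch: 616129256.000; Knoll: 159809018.000; Ridge: 77228189.000; Draw: 417380857.000; Bench: 2430048545.000; Basin: 28872545.000; Hollow: 1874566116.000.
Minimum at Terrace.

Terrace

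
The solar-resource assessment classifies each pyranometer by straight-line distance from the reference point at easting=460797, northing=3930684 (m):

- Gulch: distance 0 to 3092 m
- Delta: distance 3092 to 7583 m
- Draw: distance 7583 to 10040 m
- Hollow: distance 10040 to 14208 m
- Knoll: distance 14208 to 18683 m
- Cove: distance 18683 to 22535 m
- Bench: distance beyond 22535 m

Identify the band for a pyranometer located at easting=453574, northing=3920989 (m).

Distance = √((453574−460797)² + (3920989−3930684)²) = √(52171729.000 + 93993025.000) = 12089.862 m.
10040 ≤ 12089.862 < 14208 → Hollow.

Hollow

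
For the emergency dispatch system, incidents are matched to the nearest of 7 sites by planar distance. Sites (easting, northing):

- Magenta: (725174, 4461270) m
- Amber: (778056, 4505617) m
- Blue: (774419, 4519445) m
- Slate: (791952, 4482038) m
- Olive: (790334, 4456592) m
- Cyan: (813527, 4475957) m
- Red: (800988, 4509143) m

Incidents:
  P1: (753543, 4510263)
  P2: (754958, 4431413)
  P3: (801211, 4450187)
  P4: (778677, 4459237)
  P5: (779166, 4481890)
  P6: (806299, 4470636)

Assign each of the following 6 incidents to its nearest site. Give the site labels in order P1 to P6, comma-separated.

Blue, Magenta, Olive, Olive, Slate, Cyan

P1 → Blue (d²=520116500.00)
P2 → Magenta (d²=1778527105.00)
P3 → Olive (d²=159333154.00)
P4 → Olive (d²=142881674.00)
P5 → Slate (d²=163503700.00)
P6 → Cyan (d²=80557025.00)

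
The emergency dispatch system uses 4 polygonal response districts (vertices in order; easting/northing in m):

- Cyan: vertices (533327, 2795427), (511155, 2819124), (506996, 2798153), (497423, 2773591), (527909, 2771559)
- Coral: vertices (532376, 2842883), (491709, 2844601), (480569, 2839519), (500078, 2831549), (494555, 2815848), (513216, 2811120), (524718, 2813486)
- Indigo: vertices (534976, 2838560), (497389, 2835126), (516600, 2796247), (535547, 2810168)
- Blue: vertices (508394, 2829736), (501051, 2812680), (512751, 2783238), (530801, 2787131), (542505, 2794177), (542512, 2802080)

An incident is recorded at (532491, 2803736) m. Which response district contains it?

Blue

Cast a ray rightward from (532491, 2803736). For each polygon, the edges (by vertex number in listed order) whose endpoints lie on opposite sides of northing = 2803736, where each meets that height, and whether that is right or left of the point:
Cyan: 1–2 at easting≈525552.7 (left), 2–3 at easting≈508103.2 (left) → 0 crossings.
Coral: no edge straddles that height → 0 crossings.
Indigo: 2–3 at easting≈512899.5 (left), 3–4 at easting≈526792.8 (left) → 0 crossings.
Blue: 2–3 at easting≈504605.3 (left), 6–1 at easting≈540469.1 (right) → 1 crossing.
Only Blue has an odd count, so the point is inside Blue.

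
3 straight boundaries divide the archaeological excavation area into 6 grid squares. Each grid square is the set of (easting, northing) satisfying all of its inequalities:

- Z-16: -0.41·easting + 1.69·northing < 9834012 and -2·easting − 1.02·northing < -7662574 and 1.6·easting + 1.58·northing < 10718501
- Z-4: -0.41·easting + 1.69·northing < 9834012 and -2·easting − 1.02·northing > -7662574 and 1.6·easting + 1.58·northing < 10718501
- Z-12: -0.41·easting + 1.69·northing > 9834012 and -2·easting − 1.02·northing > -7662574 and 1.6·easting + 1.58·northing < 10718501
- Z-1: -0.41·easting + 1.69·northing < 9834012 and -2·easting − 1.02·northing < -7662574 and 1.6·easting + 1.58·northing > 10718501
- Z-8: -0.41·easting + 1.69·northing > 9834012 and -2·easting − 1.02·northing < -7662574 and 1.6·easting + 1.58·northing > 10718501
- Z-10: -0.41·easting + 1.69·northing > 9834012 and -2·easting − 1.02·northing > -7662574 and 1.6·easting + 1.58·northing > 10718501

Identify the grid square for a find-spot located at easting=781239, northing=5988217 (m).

-0.41·781239 + 1.69·5988217 = 9799778.740, which is < 9834012
-2·781239 − 1.02·5988217 = -7670459.340, which is < -7662574
1.6·781239 + 1.58·5988217 = 10711365.260, which is < 10718501
This sign pattern matches Z-16.

Z-16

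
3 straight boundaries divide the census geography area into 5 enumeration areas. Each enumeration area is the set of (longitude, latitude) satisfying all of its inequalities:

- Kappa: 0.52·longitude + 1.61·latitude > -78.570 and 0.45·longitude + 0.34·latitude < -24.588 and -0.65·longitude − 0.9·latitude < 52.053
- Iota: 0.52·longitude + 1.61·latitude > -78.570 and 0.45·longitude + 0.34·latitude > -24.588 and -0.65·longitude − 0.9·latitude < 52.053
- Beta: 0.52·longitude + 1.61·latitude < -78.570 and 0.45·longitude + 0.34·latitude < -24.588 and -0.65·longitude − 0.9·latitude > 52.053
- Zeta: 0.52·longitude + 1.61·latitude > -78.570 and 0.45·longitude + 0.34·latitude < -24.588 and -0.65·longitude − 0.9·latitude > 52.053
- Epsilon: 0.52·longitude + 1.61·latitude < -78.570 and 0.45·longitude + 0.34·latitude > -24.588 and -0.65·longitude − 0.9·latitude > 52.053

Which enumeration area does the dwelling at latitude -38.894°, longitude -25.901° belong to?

0.52·-25.901 + 1.61·-38.894 = -76.088, which is > -78.570
0.45·-25.901 + 0.34·-38.894 = -24.879, which is < -24.588
-0.65·-25.901 − 0.9·-38.894 = 51.840, which is < 52.053
This sign pattern matches Kappa.

Kappa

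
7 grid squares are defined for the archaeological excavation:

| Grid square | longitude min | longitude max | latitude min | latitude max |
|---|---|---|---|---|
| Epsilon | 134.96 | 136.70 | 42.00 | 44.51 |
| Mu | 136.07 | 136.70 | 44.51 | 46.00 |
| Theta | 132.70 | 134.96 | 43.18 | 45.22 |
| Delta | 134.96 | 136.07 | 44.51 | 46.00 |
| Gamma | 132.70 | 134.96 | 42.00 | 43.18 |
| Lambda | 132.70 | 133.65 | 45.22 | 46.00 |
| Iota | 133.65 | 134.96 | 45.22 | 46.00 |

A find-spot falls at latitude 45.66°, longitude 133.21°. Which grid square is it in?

The point has longitude = 133.21 and latitude = 45.66.
Only Lambda satisfies 132.70 ≤ longitude ≤ 133.65 and 45.22 ≤ latitude ≤ 46.00.

Lambda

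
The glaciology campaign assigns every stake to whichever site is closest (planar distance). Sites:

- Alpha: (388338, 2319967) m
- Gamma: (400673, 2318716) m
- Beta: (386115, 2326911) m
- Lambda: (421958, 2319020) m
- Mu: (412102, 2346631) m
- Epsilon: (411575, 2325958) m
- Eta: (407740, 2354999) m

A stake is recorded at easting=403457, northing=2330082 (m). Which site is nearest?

Epsilon

Squared distances to each site:
Alpha: 330897386.000; Gamma: 136936612.000; Beta: 310800205.000; Lambda: 464654845.000; Mu: 348605426.000; Epsilon: 82909300.000; Eta: 639200978.000.
Minimum at Epsilon.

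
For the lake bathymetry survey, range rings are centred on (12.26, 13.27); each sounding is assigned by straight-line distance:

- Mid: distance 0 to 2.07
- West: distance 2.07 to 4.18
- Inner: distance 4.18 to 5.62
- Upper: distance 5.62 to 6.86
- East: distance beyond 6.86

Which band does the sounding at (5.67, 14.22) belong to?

Distance = √((5.67−12.26)² + (14.22−13.27)²) = √(43.428 + 0.903) = 6.658.
5.62 ≤ 6.658 < 6.86 → Upper.

Upper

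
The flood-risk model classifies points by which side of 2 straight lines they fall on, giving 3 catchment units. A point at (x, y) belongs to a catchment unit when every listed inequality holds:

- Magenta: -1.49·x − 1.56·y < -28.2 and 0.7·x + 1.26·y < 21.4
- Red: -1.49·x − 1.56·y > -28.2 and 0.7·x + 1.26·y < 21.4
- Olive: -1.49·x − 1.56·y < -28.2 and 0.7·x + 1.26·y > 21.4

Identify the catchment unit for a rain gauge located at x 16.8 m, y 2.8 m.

-1.49·16.8 − 1.56·2.8 = -29.400, which is < -28.2
0.7·16.8 + 1.26·2.8 = 15.288, which is < 21.4
This sign pattern matches Magenta.

Magenta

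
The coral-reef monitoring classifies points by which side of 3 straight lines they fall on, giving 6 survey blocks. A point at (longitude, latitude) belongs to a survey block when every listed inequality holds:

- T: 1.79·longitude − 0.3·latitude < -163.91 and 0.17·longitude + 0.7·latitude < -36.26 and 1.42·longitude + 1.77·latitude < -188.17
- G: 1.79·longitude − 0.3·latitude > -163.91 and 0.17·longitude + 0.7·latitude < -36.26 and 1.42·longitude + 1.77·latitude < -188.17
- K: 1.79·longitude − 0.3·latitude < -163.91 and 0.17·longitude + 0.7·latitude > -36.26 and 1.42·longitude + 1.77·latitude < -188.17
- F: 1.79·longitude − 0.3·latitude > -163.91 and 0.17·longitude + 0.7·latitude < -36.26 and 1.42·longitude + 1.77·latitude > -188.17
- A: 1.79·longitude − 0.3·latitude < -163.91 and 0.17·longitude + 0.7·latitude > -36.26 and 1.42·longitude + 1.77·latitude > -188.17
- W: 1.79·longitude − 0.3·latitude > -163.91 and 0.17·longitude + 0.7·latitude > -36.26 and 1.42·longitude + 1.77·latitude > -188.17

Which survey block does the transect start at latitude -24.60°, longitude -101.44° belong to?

A

1.79·-101.44 − 0.3·-24.60 = -174.198, which is < -163.91
0.17·-101.44 + 0.7·-24.60 = -34.465, which is > -36.26
1.42·-101.44 + 1.77·-24.60 = -187.587, which is > -188.17
This sign pattern matches A.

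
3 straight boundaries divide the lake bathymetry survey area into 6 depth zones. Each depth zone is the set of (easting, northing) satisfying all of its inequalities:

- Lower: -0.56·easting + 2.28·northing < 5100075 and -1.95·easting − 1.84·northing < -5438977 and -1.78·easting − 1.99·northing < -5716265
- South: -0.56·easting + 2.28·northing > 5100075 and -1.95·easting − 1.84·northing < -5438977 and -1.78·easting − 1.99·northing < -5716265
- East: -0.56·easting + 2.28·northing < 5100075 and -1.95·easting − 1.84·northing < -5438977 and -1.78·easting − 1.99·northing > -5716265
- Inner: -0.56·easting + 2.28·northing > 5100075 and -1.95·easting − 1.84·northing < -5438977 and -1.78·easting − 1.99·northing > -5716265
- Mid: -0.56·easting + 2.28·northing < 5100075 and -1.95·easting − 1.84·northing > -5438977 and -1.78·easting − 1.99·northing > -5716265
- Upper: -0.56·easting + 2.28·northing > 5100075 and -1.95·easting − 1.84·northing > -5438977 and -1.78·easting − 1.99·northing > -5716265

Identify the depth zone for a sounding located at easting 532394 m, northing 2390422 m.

Upper

-0.56·532394 + 2.28·2390422 = 5152021.520, which is > 5100075
-1.95·532394 − 1.84·2390422 = -5436544.780, which is > -5438977
-1.78·532394 − 1.99·2390422 = -5704601.100, which is > -5716265
This sign pattern matches Upper.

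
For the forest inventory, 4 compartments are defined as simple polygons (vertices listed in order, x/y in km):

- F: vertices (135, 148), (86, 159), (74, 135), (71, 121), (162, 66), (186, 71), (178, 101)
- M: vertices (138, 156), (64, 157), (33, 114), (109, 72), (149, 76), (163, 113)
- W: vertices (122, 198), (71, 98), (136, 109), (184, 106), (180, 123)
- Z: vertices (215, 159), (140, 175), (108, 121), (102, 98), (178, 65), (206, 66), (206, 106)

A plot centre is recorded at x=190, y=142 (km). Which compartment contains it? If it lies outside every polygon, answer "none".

Cast a ray rightward from (190, 142). For each polygon, the edges (by vertex number in listed order) whose endpoints lie on opposite sides of y = 142, where each meets that height, and whether that is right or left of the point:
F: 2–3 at x≈77.5 (left), 7–1 at x≈140.5 (left) → 0 crossings.
M: 2–3 at x≈53.2 (left), 6–1 at x≈146.1 (left) → 0 crossings.
W: 1–2 at x≈93.4 (left), 5–1 at x≈165.3 (left) → 0 crossings.
Z: 2–3 at x≈120.4 (left), 7–1 at x≈212.1 (right) → 1 crossing.
Only Z has an odd count, so the point is inside Z.

Z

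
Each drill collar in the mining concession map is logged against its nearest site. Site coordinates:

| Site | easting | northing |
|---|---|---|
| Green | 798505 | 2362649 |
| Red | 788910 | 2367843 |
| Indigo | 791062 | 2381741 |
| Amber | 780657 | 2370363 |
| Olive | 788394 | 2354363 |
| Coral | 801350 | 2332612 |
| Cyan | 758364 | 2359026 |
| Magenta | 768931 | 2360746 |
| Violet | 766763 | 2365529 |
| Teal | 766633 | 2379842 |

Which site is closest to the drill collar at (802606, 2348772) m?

Green

Squared distances to each site:
Green: 209389330.000; Red: 551283457.000; Indigo: 1220218897.000; Amber: 947929882.000; Olive: 233240225.000; Coral: 262723136.000; Cyan: 2062499080.000; Magenta: 1277382301.000; Violet: 1565517698.000; Teal: 2259401629.000.
Minimum at Green.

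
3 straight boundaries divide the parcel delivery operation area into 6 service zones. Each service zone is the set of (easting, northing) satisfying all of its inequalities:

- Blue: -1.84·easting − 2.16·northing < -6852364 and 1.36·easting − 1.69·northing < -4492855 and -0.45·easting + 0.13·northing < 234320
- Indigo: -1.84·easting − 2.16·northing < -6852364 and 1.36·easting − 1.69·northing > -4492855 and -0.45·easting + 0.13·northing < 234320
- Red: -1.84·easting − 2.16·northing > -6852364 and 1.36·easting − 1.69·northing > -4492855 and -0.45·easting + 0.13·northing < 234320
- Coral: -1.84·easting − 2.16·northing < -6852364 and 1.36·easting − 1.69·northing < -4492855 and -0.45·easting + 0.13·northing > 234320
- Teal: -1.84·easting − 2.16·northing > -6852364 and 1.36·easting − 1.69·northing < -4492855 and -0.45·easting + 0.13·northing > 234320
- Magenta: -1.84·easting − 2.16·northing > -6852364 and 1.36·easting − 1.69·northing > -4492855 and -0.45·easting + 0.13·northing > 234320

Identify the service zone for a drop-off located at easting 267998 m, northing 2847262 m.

-1.84·267998 − 2.16·2847262 = -6643202.240, which is > -6852364
1.36·267998 − 1.69·2847262 = -4447395.500, which is > -4492855
-0.45·267998 + 0.13·2847262 = 249544.960, which is > 234320
This sign pattern matches Magenta.

Magenta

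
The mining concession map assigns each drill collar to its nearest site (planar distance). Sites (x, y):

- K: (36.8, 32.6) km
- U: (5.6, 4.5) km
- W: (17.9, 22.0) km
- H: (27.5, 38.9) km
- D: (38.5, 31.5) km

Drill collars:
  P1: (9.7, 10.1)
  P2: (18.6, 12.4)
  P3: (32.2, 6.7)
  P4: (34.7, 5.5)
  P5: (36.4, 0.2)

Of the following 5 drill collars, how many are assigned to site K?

0

P1 → U
P2 → W
P3 → W
P4 → W
P5 → W
0 of the 5 go to K.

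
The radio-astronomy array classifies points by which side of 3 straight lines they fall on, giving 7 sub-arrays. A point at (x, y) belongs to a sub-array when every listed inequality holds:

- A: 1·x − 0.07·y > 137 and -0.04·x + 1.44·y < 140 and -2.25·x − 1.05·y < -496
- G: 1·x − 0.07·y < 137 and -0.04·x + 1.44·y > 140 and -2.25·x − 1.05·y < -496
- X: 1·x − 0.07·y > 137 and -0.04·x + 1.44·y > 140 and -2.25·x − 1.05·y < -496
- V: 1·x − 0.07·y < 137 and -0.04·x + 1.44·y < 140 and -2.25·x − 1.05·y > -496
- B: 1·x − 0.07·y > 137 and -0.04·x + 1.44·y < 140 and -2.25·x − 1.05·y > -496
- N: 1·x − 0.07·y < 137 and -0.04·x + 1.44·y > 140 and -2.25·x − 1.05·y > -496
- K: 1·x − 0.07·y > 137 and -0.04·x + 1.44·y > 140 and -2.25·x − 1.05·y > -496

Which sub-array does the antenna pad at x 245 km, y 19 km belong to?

1·245 − 0.07·19 = 243.670, which is > 137
-0.04·245 + 1.44·19 = 17.560, which is < 140
-2.25·245 − 1.05·19 = -571.200, which is < -496
This sign pattern matches A.

A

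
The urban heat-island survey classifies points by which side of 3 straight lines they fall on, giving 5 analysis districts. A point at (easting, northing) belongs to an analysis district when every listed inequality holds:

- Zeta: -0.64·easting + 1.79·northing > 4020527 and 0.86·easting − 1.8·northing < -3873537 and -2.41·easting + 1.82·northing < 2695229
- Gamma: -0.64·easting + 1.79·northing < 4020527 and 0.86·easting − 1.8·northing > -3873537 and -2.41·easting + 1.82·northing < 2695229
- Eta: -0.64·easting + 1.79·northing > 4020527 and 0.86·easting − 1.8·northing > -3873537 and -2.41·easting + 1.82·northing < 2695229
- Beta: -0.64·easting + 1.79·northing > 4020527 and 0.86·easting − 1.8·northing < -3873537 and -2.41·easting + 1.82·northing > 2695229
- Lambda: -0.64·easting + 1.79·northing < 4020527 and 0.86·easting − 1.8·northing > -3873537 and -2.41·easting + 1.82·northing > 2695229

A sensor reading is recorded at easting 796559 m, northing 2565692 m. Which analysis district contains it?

-0.64·796559 + 1.79·2565692 = 4082790.920, which is > 4020527
0.86·796559 − 1.8·2565692 = -3933204.860, which is < -3873537
-2.41·796559 + 1.82·2565692 = 2749852.250, which is > 2695229
This sign pattern matches Beta.

Beta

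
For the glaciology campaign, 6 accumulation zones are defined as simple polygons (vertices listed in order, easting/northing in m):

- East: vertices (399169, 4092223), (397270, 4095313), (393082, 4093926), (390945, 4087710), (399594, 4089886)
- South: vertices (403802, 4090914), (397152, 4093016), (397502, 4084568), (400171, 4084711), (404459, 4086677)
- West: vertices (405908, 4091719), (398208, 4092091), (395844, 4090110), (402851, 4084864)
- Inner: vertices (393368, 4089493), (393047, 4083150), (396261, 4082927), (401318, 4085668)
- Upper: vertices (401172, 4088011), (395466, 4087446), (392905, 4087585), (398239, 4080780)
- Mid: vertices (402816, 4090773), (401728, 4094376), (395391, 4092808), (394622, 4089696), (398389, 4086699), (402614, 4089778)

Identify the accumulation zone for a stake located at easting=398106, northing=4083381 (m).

Cast a ray rightward from (398106, 4083381). For each polygon, the edges (by vertex number in listed order) whose endpoints lie on opposite sides of northing = 4083381, where each meets that height, and whether that is right or left of the point:
East: no edge straddles that height → 0 crossings.
South: no edge straddles that height → 0 crossings.
West: no edge straddles that height → 0 crossings.
Inner: 1–2 at easting≈393058.7 (left), 3–4 at easting≈397098.6 (left) → 0 crossings.
Upper: 3–4 at easting≈396200.2 (left), 4–1 at easting≈399294.0 (right) → 1 crossing.
Mid: no edge straddles that height → 0 crossings.
Only Upper has an odd count, so the point is inside Upper.

Upper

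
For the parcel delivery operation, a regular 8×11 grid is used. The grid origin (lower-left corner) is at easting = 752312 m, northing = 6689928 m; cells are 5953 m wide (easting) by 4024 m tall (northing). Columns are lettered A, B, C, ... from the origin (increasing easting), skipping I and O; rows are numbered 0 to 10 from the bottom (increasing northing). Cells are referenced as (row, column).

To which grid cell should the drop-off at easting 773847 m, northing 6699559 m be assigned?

(2, D)

Column index: ⌊(773847 − 752312) / 5953⌋ = ⌊3.618⌋ = 3 → column D
Row offset from origin: ⌊(6699559 − 6689928) / 4024⌋ = ⌊2.393⌋ = 2 → row 2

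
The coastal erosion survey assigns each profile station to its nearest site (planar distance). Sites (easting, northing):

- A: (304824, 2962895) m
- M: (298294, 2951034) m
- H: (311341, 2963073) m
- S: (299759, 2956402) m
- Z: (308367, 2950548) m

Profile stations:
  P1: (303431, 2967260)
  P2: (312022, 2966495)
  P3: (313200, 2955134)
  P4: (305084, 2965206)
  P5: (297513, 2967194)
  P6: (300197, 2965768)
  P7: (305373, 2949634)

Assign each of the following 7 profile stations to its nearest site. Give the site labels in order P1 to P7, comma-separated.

A, H, Z, A, A, A, Z

P1 → A (d²=20993674.00)
P2 → H (d²=12173845.00)
P3 → Z (d²=44389285.00)
P4 → A (d²=5408321.00)
P5 → A (d²=71932122.00)
P6 → A (d²=29663258.00)
P7 → Z (d²=9799432.00)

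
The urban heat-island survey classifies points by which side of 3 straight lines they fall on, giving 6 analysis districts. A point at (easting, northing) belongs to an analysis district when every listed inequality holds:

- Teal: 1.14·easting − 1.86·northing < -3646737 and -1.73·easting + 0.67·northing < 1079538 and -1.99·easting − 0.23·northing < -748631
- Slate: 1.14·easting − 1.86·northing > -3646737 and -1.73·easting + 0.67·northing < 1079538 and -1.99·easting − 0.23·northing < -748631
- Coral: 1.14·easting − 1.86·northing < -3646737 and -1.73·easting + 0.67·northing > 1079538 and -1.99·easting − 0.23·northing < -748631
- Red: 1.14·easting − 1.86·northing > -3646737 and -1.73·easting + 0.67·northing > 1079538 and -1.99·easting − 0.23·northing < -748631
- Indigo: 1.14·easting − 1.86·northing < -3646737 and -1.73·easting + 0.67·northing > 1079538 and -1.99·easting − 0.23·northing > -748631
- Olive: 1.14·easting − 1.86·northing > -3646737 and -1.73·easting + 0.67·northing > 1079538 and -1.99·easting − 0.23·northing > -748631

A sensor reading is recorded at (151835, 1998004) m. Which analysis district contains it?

1.14·151835 − 1.86·1998004 = -3543195.540, which is > -3646737
-1.73·151835 + 0.67·1998004 = 1075988.130, which is < 1079538
-1.99·151835 − 0.23·1998004 = -761692.570, which is < -748631
This sign pattern matches Slate.

Slate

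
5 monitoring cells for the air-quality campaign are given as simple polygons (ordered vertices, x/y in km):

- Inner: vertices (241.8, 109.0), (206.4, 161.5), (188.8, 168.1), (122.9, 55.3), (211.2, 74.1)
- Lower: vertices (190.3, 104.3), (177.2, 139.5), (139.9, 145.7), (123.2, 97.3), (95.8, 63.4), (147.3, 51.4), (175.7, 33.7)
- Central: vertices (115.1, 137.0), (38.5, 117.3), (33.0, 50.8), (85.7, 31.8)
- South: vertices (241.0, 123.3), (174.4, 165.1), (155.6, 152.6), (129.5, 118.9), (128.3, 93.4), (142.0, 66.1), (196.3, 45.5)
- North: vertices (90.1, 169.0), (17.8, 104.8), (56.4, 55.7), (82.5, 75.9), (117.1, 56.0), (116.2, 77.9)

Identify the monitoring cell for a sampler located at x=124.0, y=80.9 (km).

Cast a ray rightward from (124.0, 80.9). For each polygon, the edges (by vertex number in listed order) whose endpoints lie on opposite sides of y = 80.9, where each meets that height, and whether that is right or left of the point:
Inner: 3–4 at x≈137.86 (right), 5–1 at x≈217.16 (right) → 2 crossings.
Lower: 4–5 at x≈109.94 (left), 7–1 at x≈185.46 (right) → 1 crossing.
Central: 2–3 at x≈35.49 (left), 4–1 at x≈99.42 (left) → 0 crossings.
South: 5–6 at x≈134.57 (right), 7–1 at x≈216.64 (right) → 2 crossings.
North: 2–3 at x≈36.59 (left), 6–1 at x≈115.34 (left) → 0 crossings.
Only Lower has an odd count, so the point is inside Lower.

Lower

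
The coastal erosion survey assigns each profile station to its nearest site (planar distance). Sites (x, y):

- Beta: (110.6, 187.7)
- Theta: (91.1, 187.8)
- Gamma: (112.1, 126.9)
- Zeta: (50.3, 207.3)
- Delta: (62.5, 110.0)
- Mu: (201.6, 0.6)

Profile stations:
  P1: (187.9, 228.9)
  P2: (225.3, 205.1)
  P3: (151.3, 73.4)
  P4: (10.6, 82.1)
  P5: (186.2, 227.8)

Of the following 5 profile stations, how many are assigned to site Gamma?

P1 → Beta
P2 → Beta
P3 → Gamma
P4 → Delta
P5 → Beta
1 of the 5 goes to Gamma.

1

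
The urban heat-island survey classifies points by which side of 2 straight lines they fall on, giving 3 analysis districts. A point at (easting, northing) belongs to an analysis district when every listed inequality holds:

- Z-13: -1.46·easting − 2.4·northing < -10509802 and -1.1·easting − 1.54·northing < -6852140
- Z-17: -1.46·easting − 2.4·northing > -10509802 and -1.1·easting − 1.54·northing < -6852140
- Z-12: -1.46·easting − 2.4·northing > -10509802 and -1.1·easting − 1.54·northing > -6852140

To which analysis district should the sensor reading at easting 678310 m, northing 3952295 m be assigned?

-1.46·678310 − 2.4·3952295 = -10475840.600, which is > -10509802
-1.1·678310 − 1.54·3952295 = -6832675.300, which is > -6852140
This sign pattern matches Z-12.

Z-12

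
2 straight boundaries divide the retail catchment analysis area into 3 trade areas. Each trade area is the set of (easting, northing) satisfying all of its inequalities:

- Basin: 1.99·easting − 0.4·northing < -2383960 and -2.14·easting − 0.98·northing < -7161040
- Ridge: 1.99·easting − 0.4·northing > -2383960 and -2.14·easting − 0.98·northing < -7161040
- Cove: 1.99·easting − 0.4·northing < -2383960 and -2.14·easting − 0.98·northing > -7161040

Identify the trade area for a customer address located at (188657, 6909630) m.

Basin

1.99·188657 − 0.4·6909630 = -2388424.570, which is < -2383960
-2.14·188657 − 0.98·6909630 = -7175163.380, which is < -7161040
This sign pattern matches Basin.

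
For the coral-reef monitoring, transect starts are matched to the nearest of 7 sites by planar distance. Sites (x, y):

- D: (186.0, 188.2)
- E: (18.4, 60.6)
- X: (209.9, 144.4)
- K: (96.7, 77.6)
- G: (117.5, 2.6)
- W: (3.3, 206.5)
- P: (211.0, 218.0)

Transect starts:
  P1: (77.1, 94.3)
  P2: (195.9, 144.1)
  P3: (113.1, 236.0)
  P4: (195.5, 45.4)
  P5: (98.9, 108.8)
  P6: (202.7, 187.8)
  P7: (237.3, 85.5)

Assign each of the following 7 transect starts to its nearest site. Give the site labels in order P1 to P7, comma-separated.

P1 → K (d²=663.05)
P2 → X (d²=196.09)
P3 → D (d²=7599.25)
P4 → G (d²=7915.84)
P5 → K (d²=978.28)
P6 → D (d²=279.05)
P7 → X (d²=4219.97)

K, X, D, G, K, D, X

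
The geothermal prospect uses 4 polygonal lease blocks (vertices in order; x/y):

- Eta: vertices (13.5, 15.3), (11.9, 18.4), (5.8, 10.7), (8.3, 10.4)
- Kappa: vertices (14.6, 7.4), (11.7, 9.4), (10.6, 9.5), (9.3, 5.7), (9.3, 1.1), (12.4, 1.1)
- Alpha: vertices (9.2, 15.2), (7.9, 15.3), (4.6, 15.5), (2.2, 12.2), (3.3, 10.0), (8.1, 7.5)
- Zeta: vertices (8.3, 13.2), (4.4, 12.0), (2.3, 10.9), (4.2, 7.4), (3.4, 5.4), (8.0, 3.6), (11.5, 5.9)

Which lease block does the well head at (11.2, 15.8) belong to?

Cast a ray rightward from (11.2, 15.8). For each polygon, the edges (by vertex number in listed order) whose endpoints lie on opposite sides of y = 15.8, where each meets that height, and whether that is right or left of the point:
Eta: 1–2 at x≈13.24 (right), 2–3 at x≈9.84 (left) → 1 crossing.
Kappa: no edge straddles that height → 0 crossings.
Alpha: no edge straddles that height → 0 crossings.
Zeta: no edge straddles that height → 0 crossings.
Only Eta has an odd count, so the point is inside Eta.

Eta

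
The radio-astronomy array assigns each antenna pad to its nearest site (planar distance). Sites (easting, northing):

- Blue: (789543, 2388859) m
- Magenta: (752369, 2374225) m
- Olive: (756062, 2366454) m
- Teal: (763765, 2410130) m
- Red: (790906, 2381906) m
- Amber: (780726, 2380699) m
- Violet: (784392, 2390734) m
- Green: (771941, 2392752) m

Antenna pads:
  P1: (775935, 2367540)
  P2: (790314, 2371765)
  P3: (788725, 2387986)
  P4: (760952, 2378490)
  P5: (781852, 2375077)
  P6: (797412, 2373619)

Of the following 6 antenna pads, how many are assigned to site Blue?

P1 → Amber
P2 → Red
P3 → Blue
P4 → Magenta
P5 → Amber
P6 → Red
1 of the 6 goes to Blue.

1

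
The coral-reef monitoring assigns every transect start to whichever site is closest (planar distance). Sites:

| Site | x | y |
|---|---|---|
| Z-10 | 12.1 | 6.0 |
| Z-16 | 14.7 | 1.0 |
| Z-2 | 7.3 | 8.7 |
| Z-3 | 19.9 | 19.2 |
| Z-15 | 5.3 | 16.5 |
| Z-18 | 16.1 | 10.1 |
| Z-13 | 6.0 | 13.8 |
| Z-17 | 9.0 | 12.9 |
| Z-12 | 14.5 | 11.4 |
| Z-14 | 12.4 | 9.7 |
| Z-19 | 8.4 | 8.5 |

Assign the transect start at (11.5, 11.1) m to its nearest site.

Squared distances to each site:
Z-10: 26.370; Z-16: 112.250; Z-2: 23.400; Z-3: 136.170; Z-15: 67.600; Z-18: 22.160; Z-13: 37.540; Z-17: 9.490; Z-12: 9.090; Z-14: 2.770; Z-19: 16.370.
Minimum at Z-14.

Z-14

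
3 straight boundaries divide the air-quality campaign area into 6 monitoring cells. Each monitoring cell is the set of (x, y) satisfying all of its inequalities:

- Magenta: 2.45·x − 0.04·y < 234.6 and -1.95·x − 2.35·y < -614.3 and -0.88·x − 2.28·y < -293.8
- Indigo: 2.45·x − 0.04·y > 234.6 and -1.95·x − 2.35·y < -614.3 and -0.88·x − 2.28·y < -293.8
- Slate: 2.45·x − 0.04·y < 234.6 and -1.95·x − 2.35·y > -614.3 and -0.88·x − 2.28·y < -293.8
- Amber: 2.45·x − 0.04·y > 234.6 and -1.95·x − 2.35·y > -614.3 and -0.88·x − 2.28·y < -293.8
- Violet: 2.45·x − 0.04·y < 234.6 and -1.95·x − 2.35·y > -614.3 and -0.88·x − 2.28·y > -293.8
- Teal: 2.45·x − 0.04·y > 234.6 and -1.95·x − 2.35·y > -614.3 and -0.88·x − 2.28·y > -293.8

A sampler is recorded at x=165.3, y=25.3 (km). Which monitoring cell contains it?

Teal

2.45·165.3 − 0.04·25.3 = 403.973, which is > 234.6
-1.95·165.3 − 2.35·25.3 = -381.790, which is > -614.3
-0.88·165.3 − 2.28·25.3 = -203.148, which is > -293.8
This sign pattern matches Teal.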